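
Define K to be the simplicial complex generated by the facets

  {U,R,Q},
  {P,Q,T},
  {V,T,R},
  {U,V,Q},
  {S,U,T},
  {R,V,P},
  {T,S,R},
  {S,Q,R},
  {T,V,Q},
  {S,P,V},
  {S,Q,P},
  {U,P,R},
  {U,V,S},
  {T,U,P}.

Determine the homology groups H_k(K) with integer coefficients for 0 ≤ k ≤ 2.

We work with the vertex ordering P < Q < R < S < T < U < V. The simplices of K, each written with vertices in increasing order, are:

  0-simplices (7): P, Q, R, S, T, U, V
  1-simplices (21): PQ, PR, PS, PT, PU, PV, QR, QS, QT, QU, QV, RS, RT, RU, RV, ST, SU, SV, TU, TV, UV
  2-simplices (14): PQS, PQT, PRU, PRV, PSV, PTU, QRS, QRU, QTV, QUV, RST, RTV, STU, SUV

Hence C_0 ≅ Z^7, C_1 ≅ Z^21, C_2 ≅ Z^14.

∂_1: C_1 → C_0 is given by ∂[p,q] = [q] − [p]. For instance
  ∂PT = T − P.
The resulting 7×21 matrix has rank 6, and its Smith normal form has invariant factors (1,1,1,1,1,1).

Boundary ∂_2: C_2 → C_1 acts by ∂[p,q,r] = [q,r] − [p,r] + [p,q]. For instance
  ∂STU = TU − SU + ST,
  ∂PRU = RU − PU + PR.
The 21×14 boundary matrix has rank 13 and Smith normal form diag(1,1,1,1,1,1,1,1,1,1,1,1,1).

From H_k ≅ ker(∂_k) / im(∂_{k+1}) we obtain:

  H_0: rank C_0 − rank ∂_1 = 7 − 6 = 1, and the invariant factors of ∂_1 are all 1, so H_0 = Z.
  H_1: rank ker ∂_1 − rank ∂_2 = (21 − 6) − 13 = 2, and the invariant factors of ∂_2 are all 1, so H_1 = Z^2.
  H_2: rank ker ∂_2 − rank ∂_3 = (14 − 13) − 0 = 1, and there is no ∂_3, so H_2 = Z.

As a check, the Euler characteristic is 7 − 21 + 14 = 0, which agrees with 1 − 2 + 1 = 0.
(K is a triangulation of the torus T^2.)

H_0 ≅ Z,  H_1 ≅ Z^2,  H_2 ≅ Z.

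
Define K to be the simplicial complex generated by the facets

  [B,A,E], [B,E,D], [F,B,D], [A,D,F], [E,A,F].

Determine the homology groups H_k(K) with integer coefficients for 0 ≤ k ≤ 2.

H_0 = Z,  H_1 = Z,  H_2 = 0.

Take the total order A < B < D < E < F on the vertex set. Then K (dimension 2) consists of the simplices:

  0-simplices (5): A, B, D, E, F
  1-simplices (10): AB, AD, AE, AF, BD, BE, BF, DE, DF, EF
  2-simplices (5): ABE, ADF, AEF, BDE, BDF

Hence C_0 ≅ Z^5, C_1 ≅ Z^10, C_2 ≅ Z^5.

The boundary map ∂_1: C_1 → C_0 is given by ∂[p,q] = [q] − [p]. For instance
  ∂AB = B − A.
The resulting 5×10 matrix has rank 4, and its Smith normal form has invariant factors (1,1,1,1).

∂_2: C_2 → C_1 maps a triangle to the signed sum of its edges. For instance
  ∂AEF = EF − AF + AE,
  ∂ABE = BE − AE + AB.
As a 10×5 matrix over Z this has rank 5, with invariant factors (1,1,1,1,1).

Now H_k = ker ∂_k / im ∂_{k+1}, so:

  H_0: rank C_0 − rank ∂_1 = 5 − 4 = 1, and the invariant factors of ∂_1 are all 1, so H_0 ≅ Z.
  H_1: rank ker ∂_1 − rank ∂_2 = (10 − 4) − 5 = 1, and the invariant factors of ∂_2 are all 1, so H_1 ≅ Z.
  H_2: rank ker ∂_2 − rank ∂_3 = (5 − 5) − 0 = 0, and there is no ∂_3, so H_2 ≅ 0.

As a check, the Euler characteristic is 5 − 10 + 5 = 0, which agrees with 1 − 1 + 0 = 0.
(K is a triangulation of the Möbius band.)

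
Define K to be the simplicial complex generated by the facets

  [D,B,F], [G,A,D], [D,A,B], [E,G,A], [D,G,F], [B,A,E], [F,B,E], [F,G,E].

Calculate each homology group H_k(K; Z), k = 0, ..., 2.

H_0 = Z,  H_1 = 0,  H_2 = Z.

Order the vertices as A < B < D < E < F < G. Listing each simplex with vertices in this order, K has dimension 2 with simplices:

  0-simplices (6): A, B, D, E, F, G
  1-simplices (12): AB, AD, AE, AG, BD, BE, BF, DF, DG, EF, EG, FG
  2-simplices (8): ABD, ABE, ADG, AEG, BDF, BEF, DFG, EFG

giving chain groups C_0 ≅ Z^6, C_1 ≅ Z^12, C_2 ≅ Z^8.

∂_1: C_1 → C_0 sends each edge [p,q] (with p < q) to q − p. For instance
  ∂DG = G − D.
This gives a 6×12 integer matrix of rank 5; reducing to Smith normal form yields diagonal entries (1,1,1,1,1).

∂_2: C_2 → C_1 sends each 2-simplex [p,q,r] to [q,r] − [p,r] + [p,q]. For instance
  ∂ADG = DG − AG + AD,
  ∂AEG = EG − AG + AE.
This gives a 12×8 integer matrix of rank 7; reducing to Smith normal form yields diagonal entries (1,1,1,1,1,1,1).

From H_k ≅ ker(∂_k) / im(∂_{k+1}) we obtain:

  H_0: rank C_0 − rank ∂_1 = 6 − 5 = 1, and the invariant factors of ∂_1 are all 1, so H_0 ≅ Z.
  H_1: rank ker ∂_1 − rank ∂_2 = (12 − 5) − 7 = 0, and the invariant factors of ∂_2 are all 1, so H_1 ≅ 0.
  H_2: rank ker ∂_2 − rank ∂_3 = (8 − 7) − 0 = 1, and there is no ∂_3, so H_2 ≅ Z.

(K is a triangulation of the 2-sphere S^2.)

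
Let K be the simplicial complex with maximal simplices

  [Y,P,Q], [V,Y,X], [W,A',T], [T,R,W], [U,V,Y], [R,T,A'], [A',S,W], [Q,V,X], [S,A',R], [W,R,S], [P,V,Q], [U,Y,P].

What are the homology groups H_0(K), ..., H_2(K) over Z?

H_0 ≅ Z^2,  H_1 ≅ Z,  H_2 ≅ Z.

Order the vertices as P < Q < R < S < T < U < V < W < X < Y < A'. Listing each simplex with vertices in this order, K has dimension 2 with simplices:

  0-simplices (11): [P], [Q], [R], [S], [T], [U], [V], [W], [X], [Y], [A']
  1-simplices (21): [P,Q], [P,U], [P,V], [P,Y], [Q,V], [Q,X], [Q,Y], [R,S], [R,T], [R,W], [R,A'], [S,W], [S,A'], [T,W], [T,A'], [U,V], [U,Y], [V,X], [V,Y], [W,A'], [X,Y]
  2-simplices (12): [P,Q,V], [P,Q,Y], [P,U,Y], [Q,V,X], [R,S,W], [R,S,A'], [R,T,W], [R,T,A'], [S,W,A'], [T,W,A'], [U,V,Y], [V,X,Y]

giving chain groups C_0 ≅ Z^11, C_1 ≅ Z^21, C_2 ≅ Z^12.

Boundary ∂_1: C_1 → C_0 sends each edge [p,q] (with p < q) to q − p. For instance
  ∂[U,Y] = [Y] − [U].
The 11×21 boundary matrix has rank 9 and Smith normal form diag(1,1,1,1,1,1,1,1,1).

The boundary map ∂_2: C_2 → C_1 sends each 2-simplex [p,q,r] to [q,r] − [p,r] + [p,q]. For instance
  ∂[R,S,W] = [S,W] − [R,W] + [R,S],
  ∂[P,Q,V] = [Q,V] − [P,V] + [P,Q].
This gives a 21×12 integer matrix of rank 11; reducing to Smith normal form yields diagonal entries (1,1,1,1,1,1,1,1,1,1,1).

Reading off H_k = ker ∂_k / im ∂_{k+1}:

  H_0: rank C_0 − rank ∂_1 = 11 − 9 = 2, and the invariant factors of ∂_1 are all 1, so H_0 = Z^2.
  H_1: rank ker ∂_1 − rank ∂_2 = (21 − 9) − 11 = 1, and the invariant factors of ∂_2 are all 1, so H_1 = Z.
  H_2: rank ker ∂_2 − rank ∂_3 = (12 − 11) − 0 = 1, and there is no ∂_3, so H_2 = Z.

(K is a triangulation of the disjoint union of the 2-sphere S^2 and the cylinder S^1 x I.)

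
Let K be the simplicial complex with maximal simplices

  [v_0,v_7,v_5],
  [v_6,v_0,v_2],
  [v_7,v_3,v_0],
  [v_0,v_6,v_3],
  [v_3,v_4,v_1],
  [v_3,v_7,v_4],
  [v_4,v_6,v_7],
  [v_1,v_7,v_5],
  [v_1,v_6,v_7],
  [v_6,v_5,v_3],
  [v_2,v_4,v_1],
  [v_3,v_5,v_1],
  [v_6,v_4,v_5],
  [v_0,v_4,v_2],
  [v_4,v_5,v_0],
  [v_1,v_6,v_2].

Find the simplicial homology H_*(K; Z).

H_0 ≅ Z,  H_1 ≅ Z^2,  H_2 ≅ Z.

We work with the vertex ordering v_0 < v_1 < v_2 < v_3 < v_4 < v_5 < v_6 < v_7. The simplices of K, each written with vertices in increasing order, are:

  0-simplices (8): [v_0], [v_1], [v_2], [v_3], [v_4], [v_5], [v_6], [v_7]
  1-simplices (24): (24 of them)
  2-simplices (16): (16 of them)

giving chain groups C_0 ≅ Z^8, C_1 ≅ Z^24, C_2 ≅ Z^16.

Boundary ∂_1: C_1 → C_0 is given by ∂[p,q] = [q] − [p].
As a 8×24 matrix over Z this has rank 7, with invariant factors (1,1,1,1,1,1,1).

The boundary map ∂_2: C_2 → C_1 maps a triangle to the signed sum of its edges. For instance
  ∂[v_1,v_2,v_4] = [v_2,v_4] − [v_1,v_4] + [v_1,v_2],
  ∂[v_0,v_5,v_7] = [v_5,v_7] − [v_0,v_7] + [v_0,v_5].
This gives a 24×16 integer matrix of rank 15; reducing to Smith normal form yields diagonal entries (1,1,1,1,1,1,1,1,1,1,1,1,1,1,1).

Computing H_k = (kernel of ∂_k) / (image of ∂_{k+1}):

  H_0: rank C_0 − rank ∂_1 = 8 − 7 = 1, and the invariant factors of ∂_1 are all 1, so H_0 ≅ Z.
  H_1: rank ker ∂_1 − rank ∂_2 = (24 − 7) − 15 = 2, and the invariant factors of ∂_2 are all 1, so H_1 ≅ Z^2.
  H_2: rank ker ∂_2 − rank ∂_3 = (16 − 15) − 0 = 1, and there is no ∂_3, so H_2 ≅ Z.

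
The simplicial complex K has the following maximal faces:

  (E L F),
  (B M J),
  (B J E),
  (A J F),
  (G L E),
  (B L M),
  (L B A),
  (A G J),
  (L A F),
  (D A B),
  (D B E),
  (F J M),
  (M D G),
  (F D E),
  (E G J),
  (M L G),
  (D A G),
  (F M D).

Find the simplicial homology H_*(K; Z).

H_0 ≅ Z,  H_1 ≅ Z^2,  H_2 ≅ Z.

Fix the vertex order A < B < D < E < F < G < J < L < M and write every simplex with vertices in increasing order. Then dim K = 2 and the simplices of K are:

  0-simplices (9): A, B, D, E, F, G, J, L, M
  1-simplices (27): AB, AD, AF, AG, AJ, AL, BD, BE, BJ, BL, BM, DE, DF, DG, DM, EF, EG, EJ, EL, FJ, FL, FM, GJ, GL, GM, JM, LM
  2-simplices (18): ABD, ABL, ADG, AFJ, AFL, AGJ, BDE, BEJ, BJM, BLM, DEF, DFM, DGM, EFL, EGJ, EGL, FJM, GLM

so the chain groups are C_0 ≅ Z^9, C_1 ≅ Z^27, C_2 ≅ Z^18.

∂_1: C_1 → C_0 is given by ∂[p,q] = [q] − [p].
The resulting 9×27 matrix has rank 8, and its Smith normal form has invariant factors (1,1,1,1,1,1,1,1).

The boundary map ∂_2: C_2 → C_1 acts by ∂[p,q,r] = [q,r] − [p,r] + [p,q]. For instance
  ∂ABL = BL − AL + AB,
  ∂AFL = FL − AL + AF.
The 27×18 boundary matrix has rank 17 and Smith normal form diag(1,1,1,1,1,1,1,1,1,1,1,1,1,1,1,1,1).

Reading off H_k = ker ∂_k / im ∂_{k+1}:

  H_0: rank C_0 − rank ∂_1 = 9 − 8 = 1, and the invariant factors of ∂_1 are all 1, so H_0 ≅ Z.
  H_1: rank ker ∂_1 − rank ∂_2 = (27 − 8) − 17 = 2, and the invariant factors of ∂_2 are all 1, so H_1 ≅ Z^2.
  H_2: rank ker ∂_2 − rank ∂_3 = (18 − 17) − 0 = 1, and there is no ∂_3, so H_2 ≅ Z.

(K is a triangulation of the torus T^2.)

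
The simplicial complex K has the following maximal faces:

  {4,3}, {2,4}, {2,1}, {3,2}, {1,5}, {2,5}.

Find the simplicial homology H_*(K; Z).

Order the vertices as 1 < 2 < 3 < 4 < 5. Listing each simplex with vertices in this order, K has dimension 1 with simplices:

  0-simplices (5): [1], [2], [3], [4], [5]
  1-simplices (6): [1,2], [1,5], [2,3], [2,4], [2,5], [3,4]

giving chain groups C_0 ≅ Z^5, C_1 ≅ Z^6.

Boundary ∂_1: C_1 → C_0 maps an edge to its endpoints' difference, ∂[p,q] = q − p.
This gives a 5×6 integer matrix of rank 4; reducing to Smith normal form yields diagonal entries (1,1,1,1).

Computing H_k = (kernel of ∂_k) / (image of ∂_{k+1}):

  H_0: rank C_0 − rank ∂_1 = 5 − 4 = 1, and the invariant factors of ∂_1 are all 1, so H_0 ≅ Z.
  H_1: rank ker ∂_1 − rank ∂_2 = (6 − 4) − 0 = 2, and there is no ∂_2, so H_1 ≅ Z^2.

H_0 ≅ Z,  H_1 ≅ Z^2.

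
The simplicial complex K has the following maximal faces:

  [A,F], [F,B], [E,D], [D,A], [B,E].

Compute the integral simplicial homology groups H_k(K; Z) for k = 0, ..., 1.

H_0 ≅ Z,  H_1 ≅ Z.

We work with the vertex ordering A < B < D < E < F. The simplices of K, each written with vertices in increasing order, are:

  0-simplices (5): A, B, D, E, F
  1-simplices (5): AD, AF, BE, BF, DE

so the chain groups are C_0 ≅ Z^5, C_1 ≅ Z^5.

The boundary map ∂_1: C_1 → C_0 sends each edge [p,q] (with p < q) to q − p. For instance
  ∂BF = F − B.
This gives a 5×5 integer matrix of rank 4; reducing to Smith normal form yields diagonal entries (1,1,1,1).

Reading off H_k = ker ∂_k / im ∂_{k+1}:

  H_0: rank C_0 − rank ∂_1 = 5 − 4 = 1, and the invariant factors of ∂_1 are all 1, so H_0 ≅ Z.
  H_1: rank ker ∂_1 − rank ∂_2 = (5 − 4) − 0 = 1, and there is no ∂_2, so H_1 ≅ Z.

As a check, the Euler characteristic is 5 − 5 = 0, which agrees with 1 − 1 = 0.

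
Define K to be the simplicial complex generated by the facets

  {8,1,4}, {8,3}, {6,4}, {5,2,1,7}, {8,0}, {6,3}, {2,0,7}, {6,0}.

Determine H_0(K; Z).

H_0 = Z.

Take the total order 0 < 1 < 2 < 3 < 4 < 5 < 6 < 7 < 8 on the vertex set. Then K (dimension 3) consists of the simplices:

  0-simplices (9): [0], [1], [2], [3], [4], [5], [6], [7], [8]
  1-simplices (16): [0,2], [0,6], [0,7], [0,8], [1,2], [1,4], [1,5], [1,7], [1,8], [2,5], [2,7], [3,6], [3,8], [4,6], [4,8], [5,7]
  2-simplices (6): [0,2,7], [1,2,5], [1,2,7], [1,4,8], [1,5,7], [2,5,7]
  3-simplices (1): [1,2,5,7]

so the chain groups are C_0 ≅ Z^9, C_1 ≅ Z^16, C_2 ≅ Z^6, C_3 ≅ Z^1.

The boundary map ∂_1: C_1 → C_0 sends each edge [p,q] (with p < q) to q − p.
The 9×16 boundary matrix has rank 8 and Smith normal form diag(1,1,1,1,1,1,1,1).

Boundary ∂_2: C_2 → C_1 maps a triangle to the signed sum of its edges. For instance
  ∂[1,2,5] = [2,5] − [1,5] + [1,2],
  ∂[0,2,7] = [2,7] − [0,7] + [0,2].
This gives a 16×6 integer matrix of rank 5; reducing to Smith normal form yields diagonal entries (1,1,1,1,1).

∂_3: C_3 → C_2 sends each 3-simplex σ to the alternating sum Σ_i (−1)^i (σ with its i-th vertex removed). For instance
  ∂[1,2,5,7] = [2,5,7] − [1,5,7] + [1,2,7] − [1,2,5].
As a 6×1 matrix over Z this has rank 1, with invariant factors (1).

From H_k ≅ ker(∂_k) / im(∂_{k+1}) we obtain:

  H_0: rank C_0 − rank ∂_1 = 9 − 8 = 1, and the invariant factors of ∂_1 are all 1, so H_0 = Z.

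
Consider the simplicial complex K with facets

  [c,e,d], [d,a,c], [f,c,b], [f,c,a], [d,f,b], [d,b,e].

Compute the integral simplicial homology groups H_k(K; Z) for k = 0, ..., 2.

H_0 = Z,  H_1 = Z,  H_2 = 0.

We work with the vertex ordering a < b < c < d < e < f. The simplices of K, each written with vertices in increasing order, are:

  0-simplices (6): a, b, c, d, e, f
  1-simplices (12): ac, ad, af, bc, bd, be, bf, cd, ce, cf, de, df
  2-simplices (6): acd, acf, bcf, bde, bdf, cde

Hence C_0 ≅ Z^6, C_1 ≅ Z^12, C_2 ≅ Z^6.

The boundary map ∂_1: C_1 → C_0 maps an edge to its endpoints' difference, ∂[p,q] = q − p. For instance
  ∂bf = f − b.
This gives a 6×12 integer matrix of rank 5; reducing to Smith normal form yields diagonal entries (1,1,1,1,1).

The boundary map ∂_2: C_2 → C_1 acts by ∂[p,q,r] = [q,r] − [p,r] + [p,q]. For instance
  ∂bdf = df − bf + bd,
  ∂acf = cf − af + ac.
The resulting 12×6 matrix has rank 6, and its Smith normal form has invariant factors (1,1,1,1,1,1).

Reading off H_k = ker ∂_k / im ∂_{k+1}:

  H_0: rank C_0 − rank ∂_1 = 6 − 5 = 1, and the invariant factors of ∂_1 are all 1, so H_0 ≅ Z.
  H_1: rank ker ∂_1 − rank ∂_2 = (12 − 5) − 6 = 1, and the invariant factors of ∂_2 are all 1, so H_1 ≅ Z.
  H_2: rank ker ∂_2 − rank ∂_3 = (6 − 6) − 0 = 0, and there is no ∂_3, so H_2 ≅ 0.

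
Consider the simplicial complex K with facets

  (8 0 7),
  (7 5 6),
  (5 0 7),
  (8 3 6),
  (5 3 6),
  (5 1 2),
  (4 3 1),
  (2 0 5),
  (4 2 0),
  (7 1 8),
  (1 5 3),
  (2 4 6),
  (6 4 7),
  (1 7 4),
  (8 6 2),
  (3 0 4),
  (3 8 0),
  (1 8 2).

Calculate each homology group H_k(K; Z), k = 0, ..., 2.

H_0 = Z,  H_1 = Z^2,  H_2 = Z.

K has 9 vertices, 27 edges, 18 triangles.
rank ∂_0 = 0, rank ∂_1 = 8 ⇒ b_0 = 9 − 0 − 8 = 1; all invariant factors of ∂_1 are 1 so no torsion. So H_0 = Z.
rank ∂_1 = 8, rank ∂_2 = 17 ⇒ b_1 = 27 − 8 − 17 = 2; all invariant factors of ∂_2 are 1 so no torsion. So H_1 = Z^2.
rank ∂_2 = 17, rank ∂_3 = 0 ⇒ b_2 = 18 − 17 − 0 = 1. So H_2 = Z.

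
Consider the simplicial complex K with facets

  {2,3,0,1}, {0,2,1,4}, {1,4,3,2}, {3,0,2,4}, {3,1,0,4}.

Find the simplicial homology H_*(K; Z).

H_0 = Z,  H_1 = 0,  H_2 = 0,  H_3 = Z.

Order the vertices as 0 < 1 < 2 < 3 < 4. Listing each simplex with vertices in this order, K has dimension 3 with simplices:

  0-simplices (5): [0], [1], [2], [3], [4]
  1-simplices (10): [0,1], [0,2], [0,3], [0,4], [1,2], [1,3], [1,4], [2,3], [2,4], [3,4]
  2-simplices (10): [0,1,2], [0,1,3], [0,1,4], [0,2,3], [0,2,4], [0,3,4], [1,2,3], [1,2,4], [1,3,4], [2,3,4]
  3-simplices (5): [0,1,2,3], [0,1,2,4], [0,1,3,4], [0,2,3,4], [1,2,3,4]

so the chain groups are C_0 ≅ Z^5, C_1 ≅ Z^10, C_2 ≅ Z^10, C_3 ≅ Z^5.

The boundary map ∂_1: C_1 → C_0 sends each edge [p,q] (with p < q) to q − p. For instance
  ∂[0,3] = [3] − [0].
This gives a 5×10 integer matrix of rank 4; reducing to Smith normal form yields diagonal entries (1,1,1,1).

Boundary ∂_2: C_2 → C_1 sends each 2-simplex [p,q,r] to [q,r] − [p,r] + [p,q]. For instance
  ∂[0,3,4] = [3,4] − [0,4] + [0,3],
  ∂[1,2,4] = [2,4] − [1,4] + [1,2].
The resulting 10×10 matrix has rank 6, and its Smith normal form has invariant factors (1,1,1,1,1,1).

The boundary map ∂_3: C_3 → C_2 sends each 3-simplex σ to the alternating sum Σ_i (−1)^i (σ with its i-th vertex removed). For instance
  ∂[0,1,2,4] = [1,2,4] − [0,2,4] + [0,1,4] − [0,1,2],
  ∂[1,2,3,4] = [2,3,4] − [1,3,4] + [1,2,4] − [1,2,3].
As a 10×5 matrix over Z this has rank 4, with invariant factors (1,1,1,1).

Now H_k = ker ∂_k / im ∂_{k+1}, so:

  H_0: rank C_0 − rank ∂_1 = 5 − 4 = 1, and the invariant factors of ∂_1 are all 1, so H_0 ≅ Z.
  H_1: rank ker ∂_1 − rank ∂_2 = (10 − 4) − 6 = 0, and the invariant factors of ∂_2 are all 1, so H_1 ≅ 0.
  H_2: rank ker ∂_2 − rank ∂_3 = (10 − 6) − 4 = 0, and the invariant factors of ∂_3 are all 1, so H_2 ≅ 0.
  H_3: rank ker ∂_3 − rank ∂_4 = (5 − 4) − 0 = 1, and there is no ∂_4, so H_3 ≅ Z.

(K is a triangulation of the 3-sphere S^3.)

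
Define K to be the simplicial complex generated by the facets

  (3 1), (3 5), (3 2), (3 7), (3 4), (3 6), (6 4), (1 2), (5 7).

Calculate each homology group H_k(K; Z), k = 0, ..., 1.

Take the total order 1 < 2 < 3 < 4 < 5 < 6 < 7 on the vertex set. Then K (dimension 1) consists of the simplices:

  0-simplices (7): [1], [2], [3], [4], [5], [6], [7]
  1-simplices (9): [1,2], [1,3], [2,3], [3,4], [3,5], [3,6], [3,7], [4,6], [5,7]

giving chain groups C_0 ≅ Z^7, C_1 ≅ Z^9.

The boundary map ∂_1: C_1 → C_0 maps an edge to its endpoints' difference, ∂[p,q] = q − p.
This gives a 7×9 integer matrix of rank 6; reducing to Smith normal form yields diagonal entries (1,1,1,1,1,1).

Reading off H_k = ker ∂_k / im ∂_{k+1}:

  H_0: rank C_0 − rank ∂_1 = 7 − 6 = 1, and the invariant factors of ∂_1 are all 1, so H_0 ≅ Z.
  H_1: rank ker ∂_1 − rank ∂_2 = (9 − 6) − 0 = 3, and there is no ∂_2, so H_1 ≅ Z^3.

(K is a triangulation of a wedge of 3 circles.)

H_0 = Z,  H_1 = Z^3.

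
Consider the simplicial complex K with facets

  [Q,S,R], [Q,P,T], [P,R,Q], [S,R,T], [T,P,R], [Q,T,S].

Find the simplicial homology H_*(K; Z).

H_0 ≅ Z,  H_1 = 0,  H_2 ≅ Z.

K has 5 vertices, 9 edges, 6 triangles.
rank ∂_0 = 0, rank ∂_1 = 4 ⇒ b_0 = 5 − 0 − 4 = 1; all invariant factors of ∂_1 are 1 so no torsion. So H_0 ≅ Z.
rank ∂_1 = 4, rank ∂_2 = 5 ⇒ b_1 = 9 − 4 − 5 = 0; all invariant factors of ∂_2 are 1 so no torsion. So H_1 ≅ 0.
rank ∂_2 = 5, rank ∂_3 = 0 ⇒ b_2 = 6 − 5 − 0 = 1. So H_2 ≅ Z.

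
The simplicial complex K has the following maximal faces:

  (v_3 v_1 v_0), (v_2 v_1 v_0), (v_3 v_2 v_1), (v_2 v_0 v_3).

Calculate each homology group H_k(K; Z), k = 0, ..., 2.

H_0 ≅ Z,  H_1 = 0,  H_2 ≅ Z.

Take the total order v_0 < v_1 < v_2 < v_3 on the vertex set. Then K (dimension 2) consists of the simplices:

  0-simplices (4): [v_0], [v_1], [v_2], [v_3]
  1-simplices (6): [v_0,v_1], [v_0,v_2], [v_0,v_3], [v_1,v_2], [v_1,v_3], [v_2,v_3]
  2-simplices (4): [v_0,v_1,v_2], [v_0,v_1,v_3], [v_0,v_2,v_3], [v_1,v_2,v_3]

so the chain groups are C_0 ≅ Z^4, C_1 ≅ Z^6, C_2 ≅ Z^4.

Boundary ∂_1: C_1 → C_0 sends each edge [p,q] (with p < q) to q − p. For instance
  ∂[v_1,v_3] = [v_3] − [v_1].
The resulting 4×6 matrix has rank 3, and its Smith normal form has invariant factors (1,1,1).

∂_2: C_2 → C_1 maps a triangle to the signed sum of its edges. For instance
  ∂[v_0,v_1,v_2] = [v_1,v_2] − [v_0,v_2] + [v_0,v_1],
  ∂[v_0,v_2,v_3] = [v_2,v_3] − [v_0,v_3] + [v_0,v_2].
This gives a 6×4 integer matrix of rank 3; reducing to Smith normal form yields diagonal entries (1,1,1).

Computing H_k = (kernel of ∂_k) / (image of ∂_{k+1}):

  H_0: rank C_0 − rank ∂_1 = 4 − 3 = 1, and the invariant factors of ∂_1 are all 1, so H_0 ≅ Z.
  H_1: rank ker ∂_1 − rank ∂_2 = (6 − 3) − 3 = 0, and the invariant factors of ∂_2 are all 1, so H_1 ≅ 0.
  H_2: rank ker ∂_2 − rank ∂_3 = (4 − 3) − 0 = 1, and there is no ∂_3, so H_2 ≅ Z.

As a check, the Euler characteristic is 4 − 6 + 4 = 2, which agrees with 1 − 0 + 1 = 2.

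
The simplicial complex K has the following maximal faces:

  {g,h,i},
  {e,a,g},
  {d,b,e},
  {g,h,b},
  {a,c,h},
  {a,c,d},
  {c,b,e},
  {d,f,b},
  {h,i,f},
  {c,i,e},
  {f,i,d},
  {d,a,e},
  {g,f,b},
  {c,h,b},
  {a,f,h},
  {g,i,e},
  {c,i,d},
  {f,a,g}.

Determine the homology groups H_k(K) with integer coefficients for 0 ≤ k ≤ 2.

Take the total order a < b < c < d < e < f < g < h < i on the vertex set. Then K (dimension 2) consists of the simplices:

  0-simplices (9): a, b, c, d, e, f, g, h, i
  1-simplices (27): ac, ad, ae, af, ag, ah, bc, bd, be, bf, bg, bh, cd, ce, ch, ci, de, df, di, eg, ei, fg, fh, fi, gh, gi, hi
  2-simplices (18): acd, ach, ade, aeg, afg, afh, bce, bch, bde, bdf, bfg, bgh, cdi, cei, dfi, egi, fhi, ghi

so the chain groups are C_0 ≅ Z^9, C_1 ≅ Z^27, C_2 ≅ Z^18.

The boundary map ∂_1: C_1 → C_0 is given by ∂[p,q] = [q] − [p]. For instance
  ∂be = e − b.
The 9×27 boundary matrix has rank 8 and Smith normal form diag(1,1,1,1,1,1,1,1).

∂_2: C_2 → C_1 acts by ∂[p,q,r] = [q,r] − [p,r] + [p,q]. For instance
  ∂bfg = fg − bg + bf,
  ∂afg = fg − ag + af.
This gives a 27×18 integer matrix of rank 18; reducing to Smith normal form yields diagonal entries (1,1,1,1,1,1,1,1,1,1,1,1,1,1,1,1,1,2).

Now H_k = ker ∂_k / im ∂_{k+1}, so:

  H_0: rank C_0 − rank ∂_1 = 9 − 8 = 1, and the invariant factors of ∂_1 are all 1, so H_0 = Z.
  H_1: rank ker ∂_1 − rank ∂_2 = (27 − 8) − 18 = 1, and ∂_2 has invariant factor 2 > 1, so H_1 = Z ⊕ Z/2.
  H_2: rank ker ∂_2 − rank ∂_3 = (18 − 18) − 0 = 0, and there is no ∂_3, so H_2 = 0.

As a check, the Euler characteristic is 9 − 27 + 18 = 0, which agrees with 1 − 1 + 0 = 0.

H_0 ≅ Z,  H_1 ≅ Z ⊕ Z/2,  H_2 = 0.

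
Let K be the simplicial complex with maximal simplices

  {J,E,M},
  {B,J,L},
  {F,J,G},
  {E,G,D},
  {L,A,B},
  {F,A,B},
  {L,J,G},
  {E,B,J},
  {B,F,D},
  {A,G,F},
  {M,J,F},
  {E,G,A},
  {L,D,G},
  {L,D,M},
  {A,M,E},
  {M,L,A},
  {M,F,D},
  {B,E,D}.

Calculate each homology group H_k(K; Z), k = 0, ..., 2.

Take the total order A < B < D < E < F < G < J < L < M on the vertex set. Then K (dimension 2) consists of the simplices:

  0-simplices (9): A, B, D, E, F, G, J, L, M
  1-simplices (27): AB, AE, AF, AG, AL, AM, BD, BE, BF, BJ, BL, DE, DF, DG, DL, DM, EG, EJ, EM, FG, FJ, FM, GJ, GL, JL, JM, LM
  2-simplices (18): ABF, ABL, AEG, AEM, AFG, ALM, BDE, BDF, BEJ, BJL, DEG, DFM, DGL, DLM, EJM, FGJ, FJM, GJL

giving chain groups C_0 ≅ Z^9, C_1 ≅ Z^27, C_2 ≅ Z^18.

The boundary map ∂_1: C_1 → C_0 is given by ∂[p,q] = [q] − [p].
The resulting 9×27 matrix has rank 8, and its Smith normal form has invariant factors (1,1,1,1,1,1,1,1).

The boundary map ∂_2: C_2 → C_1 maps a triangle to the signed sum of its edges. For instance
  ∂FJM = JM − FM + FJ,
  ∂ABL = BL − AL + AB.
This gives a 27×18 integer matrix of rank 17; reducing to Smith normal form yields diagonal entries (1,1,1,1,1,1,1,1,1,1,1,1,1,1,1,1,1).

From H_k ≅ ker(∂_k) / im(∂_{k+1}) we obtain:

  H_0: rank C_0 − rank ∂_1 = 9 − 8 = 1, and the invariant factors of ∂_1 are all 1, so H_0 ≅ Z.
  H_1: rank ker ∂_1 − rank ∂_2 = (27 − 8) − 17 = 2, and the invariant factors of ∂_2 are all 1, so H_1 ≅ Z^2.
  H_2: rank ker ∂_2 − rank ∂_3 = (18 − 17) − 0 = 1, and there is no ∂_3, so H_2 ≅ Z.

(K is a triangulation of the torus T^2.)

H_0 = Z,  H_1 = Z^2,  H_2 = Z.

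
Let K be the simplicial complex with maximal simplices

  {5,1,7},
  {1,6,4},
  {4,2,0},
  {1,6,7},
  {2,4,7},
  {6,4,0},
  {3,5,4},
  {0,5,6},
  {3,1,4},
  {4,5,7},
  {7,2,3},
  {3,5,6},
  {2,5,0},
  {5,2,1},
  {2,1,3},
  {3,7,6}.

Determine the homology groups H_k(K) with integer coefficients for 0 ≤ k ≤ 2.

H_0 = Z,  H_1 = Z^2,  H_2 = Z.

Order the vertices as 0 < 1 < 2 < 3 < 4 < 5 < 6 < 7. Listing each simplex with vertices in this order, K has dimension 2 with simplices:

  0-simplices (8): [0], [1], [2], [3], [4], [5], [6], [7]
  1-simplices (24): (24 of them)
  2-simplices (16): [0,2,4], [0,2,5], [0,4,6], [0,5,6], [1,2,3], [1,2,5], [1,3,4], [1,4,6], [1,5,7], [1,6,7], [2,3,7], [2,4,7], [3,4,5], [3,5,6], [3,6,7], [4,5,7]

so the chain groups are C_0 ≅ Z^8, C_1 ≅ Z^24, C_2 ≅ Z^16.

The boundary map ∂_1: C_1 → C_0 is given by ∂[p,q] = [q] − [p]. For instance
  ∂[1,2] = [2] − [1].
The resulting 8×24 matrix has rank 7, and its Smith normal form has invariant factors (1,1,1,1,1,1,1).

∂_2: C_2 → C_1 acts by ∂[p,q,r] = [q,r] − [p,r] + [p,q]. For instance
  ∂[1,6,7] = [6,7] − [1,7] + [1,6],
  ∂[3,4,5] = [4,5] − [3,5] + [3,4].
As a 24×16 matrix over Z this has rank 15, with invariant factors (1,1,1,1,1,1,1,1,1,1,1,1,1,1,1).

From H_k ≅ ker(∂_k) / im(∂_{k+1}) we obtain:

  H_0: rank C_0 − rank ∂_1 = 8 − 7 = 1, and the invariant factors of ∂_1 are all 1, so H_0 ≅ Z.
  H_1: rank ker ∂_1 − rank ∂_2 = (24 − 7) − 15 = 2, and the invariant factors of ∂_2 are all 1, so H_1 ≅ Z^2.
  H_2: rank ker ∂_2 − rank ∂_3 = (16 − 15) − 0 = 1, and there is no ∂_3, so H_2 ≅ Z.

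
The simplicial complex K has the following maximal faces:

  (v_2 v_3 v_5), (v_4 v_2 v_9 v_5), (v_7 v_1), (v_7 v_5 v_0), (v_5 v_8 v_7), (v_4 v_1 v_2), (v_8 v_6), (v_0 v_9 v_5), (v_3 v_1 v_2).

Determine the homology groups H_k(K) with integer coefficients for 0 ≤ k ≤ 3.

H_0 = Z,  H_1 = Z,  H_2 = 0,  H_3 = 0.

Take the total order v_0 < v_1 < v_2 < v_3 < v_4 < v_5 < v_6 < v_7 < v_8 < v_9 on the vertex set. Then K (dimension 3) consists of the simplices:

  0-simplices (10): [v_0], [v_1], [v_2], [v_3], [v_4], [v_5], [v_6], [v_7], [v_8], [v_9]
  1-simplices (19): (19 of them)
  2-simplices (10): [v_0,v_5,v_7], [v_0,v_5,v_9], [v_1,v_2,v_3], [v_1,v_2,v_4], [v_2,v_3,v_5], [v_2,v_4,v_5], [v_2,v_4,v_9], [v_2,v_5,v_9], [v_4,v_5,v_9], [v_5,v_7,v_8]
  3-simplices (1): [v_2,v_4,v_5,v_9]

Hence C_0 ≅ Z^10, C_1 ≅ Z^19, C_2 ≅ Z^10, C_3 ≅ Z^1.

The boundary map ∂_1: C_1 → C_0 sends each edge [p,q] (with p < q) to q − p. For instance
  ∂[v_1,v_3] = [v_3] − [v_1].
The resulting 10×19 matrix has rank 9, and its Smith normal form has invariant factors (1,1,1,1,1,1,1,1,1).

Boundary ∂_2: C_2 → C_1 maps a triangle to the signed sum of its edges. For instance
  ∂[v_2,v_4,v_9] = [v_4,v_9] − [v_2,v_9] + [v_2,v_4],
  ∂[v_1,v_2,v_4] = [v_2,v_4] − [v_1,v_4] + [v_1,v_2].
The resulting 19×10 matrix has rank 9, and its Smith normal form has invariant factors (1,1,1,1,1,1,1,1,1).

∂_3: C_3 → C_2 sends each 3-simplex σ to the alternating sum Σ_i (−1)^i (σ with its i-th vertex removed). For instance
  ∂[v_2,v_4,v_5,v_9] = [v_4,v_5,v_9] − [v_2,v_5,v_9] + [v_2,v_4,v_9] − [v_2,v_4,v_5].
The 10×1 boundary matrix has rank 1 and Smith normal form diag(1).

Now H_k = ker ∂_k / im ∂_{k+1}, so:

  H_0: rank C_0 − rank ∂_1 = 10 − 9 = 1, and the invariant factors of ∂_1 are all 1, so H_0 ≅ Z.
  H_1: rank ker ∂_1 − rank ∂_2 = (19 − 9) − 9 = 1, and the invariant factors of ∂_2 are all 1, so H_1 ≅ Z.
  H_2: rank ker ∂_2 − rank ∂_3 = (10 − 9) − 1 = 0, and the invariant factors of ∂_3 are all 1, so H_2 ≅ 0.
  H_3: rank ker ∂_3 − rank ∂_4 = (1 − 1) − 0 = 0, and there is no ∂_4, so H_3 ≅ 0.

As a check, the Euler characteristic is 10 − 19 + 10 − 1 = 0, which agrees with 1 − 1 + 0 − 0 = 0.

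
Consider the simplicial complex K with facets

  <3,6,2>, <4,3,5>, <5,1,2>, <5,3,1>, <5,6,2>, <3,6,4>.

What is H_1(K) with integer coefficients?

H_1 ≅ Z.

Fix the vertex order 1 < 2 < 3 < 4 < 5 < 6 and write every simplex with vertices in increasing order. Then dim K = 2 and the simplices of K are:

  0-simplices (6): [1], [2], [3], [4], [5], [6]
  1-simplices (12): [1,2], [1,3], [1,5], [2,3], [2,5], [2,6], [3,4], [3,5], [3,6], [4,5], [4,6], [5,6]
  2-simplices (6): [1,2,5], [1,3,5], [2,3,6], [2,5,6], [3,4,5], [3,4,6]

so the chain groups are C_0 ≅ Z^6, C_1 ≅ Z^12, C_2 ≅ Z^6.

Boundary ∂_1: C_1 → C_0 is given by ∂[p,q] = [q] − [p]. For instance
  ∂[1,2] = [2] − [1].
The resulting 6×12 matrix has rank 5, and its Smith normal form has invariant factors (1,1,1,1,1).

The boundary map ∂_2: C_2 → C_1 maps a triangle to the signed sum of its edges. For instance
  ∂[2,3,6] = [3,6] − [2,6] + [2,3],
  ∂[3,4,5] = [4,5] − [3,5] + [3,4].
The 12×6 boundary matrix has rank 6 and Smith normal form diag(1,1,1,1,1,1).

From H_k ≅ ker(∂_k) / im(∂_{k+1}) we obtain:

  H_1: rank ker ∂_1 − rank ∂_2 = (12 − 5) − 6 = 1, and the invariant factors of ∂_2 are all 1, so H_1 ≅ Z.

(K is a triangulation of the cylinder S^1 x I.)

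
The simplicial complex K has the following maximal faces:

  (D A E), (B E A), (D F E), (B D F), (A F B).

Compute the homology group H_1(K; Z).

Fix the vertex order A < B < D < E < F and write every simplex with vertices in increasing order. Then dim K = 2 and the simplices of K are:

  0-simplices (5): A, B, D, E, F
  1-simplices (10): AB, AD, AE, AF, BD, BE, BF, DE, DF, EF
  2-simplices (5): ABE, ABF, ADE, BDF, DEF

Hence C_0 ≅ Z^5, C_1 ≅ Z^10, C_2 ≅ Z^5.

The boundary map ∂_1: C_1 → C_0 maps an edge to its endpoints' difference, ∂[p,q] = q − p. For instance
  ∂BD = D − B.
The 5×10 boundary matrix has rank 4 and Smith normal form diag(1,1,1,1).

∂_2: C_2 → C_1 maps a triangle to the signed sum of its edges. For instance
  ∂ABF = BF − AF + AB,
  ∂ADE = DE − AE + AD.
The 10×5 boundary matrix has rank 5 and Smith normal form diag(1,1,1,1,1).

Now H_k = ker ∂_k / im ∂_{k+1}, so:

  H_1: rank ker ∂_1 − rank ∂_2 = (10 − 4) − 5 = 1, and the invariant factors of ∂_2 are all 1, so H_1 = Z.

(K is a triangulation of the Möbius band.)

H_1 ≅ Z.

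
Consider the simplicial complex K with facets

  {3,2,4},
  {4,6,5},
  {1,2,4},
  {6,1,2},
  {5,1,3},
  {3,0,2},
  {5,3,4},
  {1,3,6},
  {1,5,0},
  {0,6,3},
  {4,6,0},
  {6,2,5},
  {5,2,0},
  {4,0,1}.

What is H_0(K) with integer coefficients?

Order the vertices as 0 < 1 < 2 < 3 < 4 < 5 < 6. Listing each simplex with vertices in this order, K has dimension 2 with simplices:

  0-simplices (7): [0], [1], [2], [3], [4], [5], [6]
  1-simplices (21): [0,1], [0,2], [0,3], [0,4], [0,5], [0,6], [1,2], [1,3], [1,4], [1,5], [1,6], [2,3], [2,4], [2,5], [2,6], [3,4], [3,5], [3,6], [4,5], [4,6], [5,6]
  2-simplices (14): [0,1,4], [0,1,5], [0,2,3], [0,2,5], [0,3,6], [0,4,6], [1,2,4], [1,2,6], [1,3,5], [1,3,6], [2,3,4], [2,5,6], [3,4,5], [4,5,6]

so the chain groups are C_0 ≅ Z^7, C_1 ≅ Z^21, C_2 ≅ Z^14.

Boundary ∂_1: C_1 → C_0 sends each edge [p,q] (with p < q) to q − p.
This gives a 7×21 integer matrix of rank 6; reducing to Smith normal form yields diagonal entries (1,1,1,1,1,1).

Boundary ∂_2: C_2 → C_1 sends each 2-simplex [p,q,r] to [q,r] − [p,r] + [p,q]. For instance
  ∂[0,4,6] = [4,6] − [0,6] + [0,4],
  ∂[1,2,4] = [2,4] − [1,4] + [1,2].
As a 21×14 matrix over Z this has rank 13, with invariant factors (1,1,1,1,1,1,1,1,1,1,1,1,1).

Computing H_k = (kernel of ∂_k) / (image of ∂_{k+1}):

  H_0: rank C_0 − rank ∂_1 = 7 − 6 = 1, and the invariant factors of ∂_1 are all 1, so H_0 ≅ Z.

(K is a triangulation of the torus T^2.)

H_0 ≅ Z.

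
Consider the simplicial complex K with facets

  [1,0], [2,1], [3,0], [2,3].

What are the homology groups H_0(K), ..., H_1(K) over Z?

Take the total order 0 < 1 < 2 < 3 on the vertex set. Then K (dimension 1) consists of the simplices:

  0-simplices (4): [0], [1], [2], [3]
  1-simplices (4): [0,1], [0,3], [1,2], [2,3]

so the chain groups are C_0 ≅ Z^4, C_1 ≅ Z^4.

The boundary map ∂_1: C_1 → C_0 maps an edge to its endpoints' difference, ∂[p,q] = q − p. For instance
  ∂[2,3] = [3] − [2].
This gives a 4×4 integer matrix of rank 3; reducing to Smith normal form yields diagonal entries (1,1,1).

Computing H_k = (kernel of ∂_k) / (image of ∂_{k+1}):

  H_0: rank C_0 − rank ∂_1 = 4 − 3 = 1, and the invariant factors of ∂_1 are all 1, so H_0 = Z.
  H_1: rank ker ∂_1 − rank ∂_2 = (4 − 3) − 0 = 1, and there is no ∂_2, so H_1 = Z.

As a check, the Euler characteristic is 4 − 4 = 0, which agrees with 1 − 1 = 0.

H_0 = Z,  H_1 = Z.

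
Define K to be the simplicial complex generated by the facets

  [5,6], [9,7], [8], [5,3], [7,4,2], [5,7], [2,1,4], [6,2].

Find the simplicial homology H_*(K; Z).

Take the total order 1 < 2 < 3 < 4 < 5 < 6 < 7 < 8 < 9 on the vertex set. Then K (dimension 2) consists of the simplices:

  0-simplices (9): [1], [2], [3], [4], [5], [6], [7], [8], [9]
  1-simplices (10): [1,2], [1,4], [2,4], [2,6], [2,7], [3,5], [4,7], [5,6], [5,7], [7,9]
  2-simplices (2): [1,2,4], [2,4,7]

so the chain groups are C_0 ≅ Z^9, C_1 ≅ Z^10, C_2 ≅ Z^2.

Boundary ∂_1: C_1 → C_0 sends each edge [p,q] (with p < q) to q − p.
This gives a 9×10 integer matrix of rank 7; reducing to Smith normal form yields diagonal entries (1,1,1,1,1,1,1).

Boundary ∂_2: C_2 → C_1 sends each 2-simplex [p,q,r] to [q,r] − [p,r] + [p,q]. For instance
  ∂[1,2,4] = [2,4] − [1,4] + [1,2],
  ∂[2,4,7] = [4,7] − [2,7] + [2,4].
As a 10×2 matrix over Z this has rank 2, with invariant factors (1,1).

Reading off H_k = ker ∂_k / im ∂_{k+1}:

  H_0: rank C_0 − rank ∂_1 = 9 − 7 = 2, and the invariant factors of ∂_1 are all 1, so H_0 = Z^2.
  H_1: rank ker ∂_1 − rank ∂_2 = (10 − 7) − 2 = 1, and the invariant factors of ∂_2 are all 1, so H_1 = Z.
  H_2: rank ker ∂_2 − rank ∂_3 = (2 − 2) − 0 = 0, and there is no ∂_3, so H_2 = 0.

H_0 ≅ Z^2,  H_1 ≅ Z,  H_2 = 0.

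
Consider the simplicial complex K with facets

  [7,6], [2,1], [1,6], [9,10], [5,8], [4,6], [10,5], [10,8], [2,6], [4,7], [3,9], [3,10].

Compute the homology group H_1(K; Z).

K has 10 vertices, 12 edges.
rank ∂_1 = 8, rank ∂_2 = 0 ⇒ b_1 = 12 − 8 − 0 = 4. So H_1 ≅ Z^4.

H_1 = Z^4.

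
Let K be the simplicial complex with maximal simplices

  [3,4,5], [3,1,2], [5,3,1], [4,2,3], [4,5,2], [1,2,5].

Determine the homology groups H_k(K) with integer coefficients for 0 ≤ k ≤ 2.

Take the total order 1 < 2 < 3 < 4 < 5 on the vertex set. Then K (dimension 2) consists of the simplices:

  0-simplices (5): [1], [2], [3], [4], [5]
  1-simplices (9): [1,2], [1,3], [1,5], [2,3], [2,4], [2,5], [3,4], [3,5], [4,5]
  2-simplices (6): [1,2,3], [1,2,5], [1,3,5], [2,3,4], [2,4,5], [3,4,5]

so the chain groups are C_0 ≅ Z^5, C_1 ≅ Z^9, C_2 ≅ Z^6.

The boundary map ∂_1: C_1 → C_0 maps an edge to its endpoints' difference, ∂[p,q] = q − p. For instance
  ∂[3,5] = [5] − [3].
The 5×9 boundary matrix has rank 4 and Smith normal form diag(1,1,1,1).

Boundary ∂_2: C_2 → C_1 acts by ∂[p,q,r] = [q,r] − [p,r] + [p,q]. For instance
  ∂[2,3,4] = [3,4] − [2,4] + [2,3],
  ∂[1,2,3] = [2,3] − [1,3] + [1,2].
As a 9×6 matrix over Z this has rank 5, with invariant factors (1,1,1,1,1).

Computing H_k = (kernel of ∂_k) / (image of ∂_{k+1}):

  H_0: rank C_0 − rank ∂_1 = 5 − 4 = 1, and the invariant factors of ∂_1 are all 1, so H_0 ≅ Z.
  H_1: rank ker ∂_1 − rank ∂_2 = (9 − 4) − 5 = 0, and the invariant factors of ∂_2 are all 1, so H_1 ≅ 0.
  H_2: rank ker ∂_2 − rank ∂_3 = (6 − 5) − 0 = 1, and there is no ∂_3, so H_2 ≅ Z.

(K is a triangulation of the 2-sphere S^2.)

H_0 ≅ Z,  H_1 = 0,  H_2 ≅ Z.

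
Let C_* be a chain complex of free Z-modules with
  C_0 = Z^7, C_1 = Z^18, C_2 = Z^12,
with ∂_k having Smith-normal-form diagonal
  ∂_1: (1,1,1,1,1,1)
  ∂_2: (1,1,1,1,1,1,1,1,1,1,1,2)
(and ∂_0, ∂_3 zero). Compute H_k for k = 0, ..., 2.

H_0 ≅ Z,  H_1 ≅ Z/2,  H_2 = 0.

H_0: b_0 = 7 − 0 − 6 = 1; torsion from ∂_1 factors > 1: none. So H_0 ≅ Z.
H_1: b_1 = 18 − 6 − 12 = 0; torsion from ∂_2 factors > 1: [2]. So H_1 ≅ Z/2.
H_2: b_2 = 12 − 12 − 0 = 0; torsion from ∂_3 factors > 1: none. So H_2 ≅ 0.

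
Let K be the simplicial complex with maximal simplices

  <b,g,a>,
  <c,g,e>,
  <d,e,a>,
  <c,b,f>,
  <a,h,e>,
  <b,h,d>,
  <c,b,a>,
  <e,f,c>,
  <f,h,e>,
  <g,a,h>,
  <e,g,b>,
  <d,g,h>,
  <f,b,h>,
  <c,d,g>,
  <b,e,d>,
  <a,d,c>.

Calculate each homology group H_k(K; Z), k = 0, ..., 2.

H_0 ≅ Z,  H_1 ≅ Z^2,  H_2 ≅ Z.

Fix the vertex order a < b < c < d < e < f < g < h and write every simplex with vertices in increasing order. Then dim K = 2 and the simplices of K are:

  0-simplices (8): a, b, c, d, e, f, g, h
  1-simplices (24): ab, ac, ad, ae, ag, ah, bc, bd, be, bf, bg, bh, cd, ce, cf, cg, de, dg, dh, ef, eg, eh, fh, gh
  2-simplices (16): abc, abg, acd, ade, aeh, agh, bcf, bde, bdh, beg, bfh, cdg, cef, ceg, dgh, efh

so the chain groups are C_0 ≅ Z^8, C_1 ≅ Z^24, C_2 ≅ Z^16.

∂_1: C_1 → C_0 is given by ∂[p,q] = [q] − [p]. For instance
  ∂bd = d − b.
The resulting 8×24 matrix has rank 7, and its Smith normal form has invariant factors (1,1,1,1,1,1,1).

∂_2: C_2 → C_1 acts by ∂[p,q,r] = [q,r] − [p,r] + [p,q]. For instance
  ∂bcf = cf − bf + bc,
  ∂beg = eg − bg + be.
The 24×16 boundary matrix has rank 15 and Smith normal form diag(1,1,1,1,1,1,1,1,1,1,1,1,1,1,1).

Now H_k = ker ∂_k / im ∂_{k+1}, so:

  H_0: rank C_0 − rank ∂_1 = 8 − 7 = 1, and the invariant factors of ∂_1 are all 1, so H_0 ≅ Z.
  H_1: rank ker ∂_1 − rank ∂_2 = (24 − 7) − 15 = 2, and the invariant factors of ∂_2 are all 1, so H_1 ≅ Z^2.
  H_2: rank ker ∂_2 − rank ∂_3 = (16 − 15) − 0 = 1, and there is no ∂_3, so H_2 ≅ Z.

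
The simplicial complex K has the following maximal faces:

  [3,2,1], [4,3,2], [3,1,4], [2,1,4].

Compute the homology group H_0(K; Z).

We work with the vertex ordering 1 < 2 < 3 < 4. The simplices of K, each written with vertices in increasing order, are:

  0-simplices (4): [1], [2], [3], [4]
  1-simplices (6): [1,2], [1,3], [1,4], [2,3], [2,4], [3,4]
  2-simplices (4): [1,2,3], [1,2,4], [1,3,4], [2,3,4]

Hence C_0 ≅ Z^4, C_1 ≅ Z^6, C_2 ≅ Z^4.

The boundary map ∂_1: C_1 → C_0 sends each edge [p,q] (with p < q) to q − p. For instance
  ∂[3,4] = [4] − [3].
This gives a 4×6 integer matrix of rank 3; reducing to Smith normal form yields diagonal entries (1,1,1).

Boundary ∂_2: C_2 → C_1 maps a triangle to the signed sum of its edges. For instance
  ∂[2,3,4] = [3,4] − [2,4] + [2,3],
  ∂[1,3,4] = [3,4] − [1,4] + [1,3].
The resulting 6×4 matrix has rank 3, and its Smith normal form has invariant factors (1,1,1).

Reading off H_k = ker ∂_k / im ∂_{k+1}:

  H_0: rank C_0 − rank ∂_1 = 4 − 3 = 1, and the invariant factors of ∂_1 are all 1, so H_0 ≅ Z.

(K is a triangulation of the 2-sphere S^2.)

H_0 = Z.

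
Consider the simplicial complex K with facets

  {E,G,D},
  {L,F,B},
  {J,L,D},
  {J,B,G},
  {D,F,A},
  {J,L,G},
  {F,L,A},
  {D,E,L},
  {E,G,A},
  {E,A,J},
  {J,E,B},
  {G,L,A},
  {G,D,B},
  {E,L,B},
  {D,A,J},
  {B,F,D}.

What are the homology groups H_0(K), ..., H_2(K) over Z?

Take the total order A < B < D < E < F < G < J < L on the vertex set. Then K (dimension 2) consists of the simplices:

  0-simplices (8): A, B, D, E, F, G, J, L
  1-simplices (24): AD, AE, AF, AG, AJ, AL, BD, BE, BF, BG, BJ, BL, DE, DF, DG, DJ, DL, EG, EJ, EL, FL, GJ, GL, JL
  2-simplices (16): ADF, ADJ, AEG, AEJ, AFL, AGL, BDF, BDG, BEJ, BEL, BFL, BGJ, DEG, DEL, DJL, GJL

giving chain groups C_0 ≅ Z^8, C_1 ≅ Z^24, C_2 ≅ Z^16.

Boundary ∂_1: C_1 → C_0 is given by ∂[p,q] = [q] − [p]. For instance
  ∂DG = G − D.
As a 8×24 matrix over Z this has rank 7, with invariant factors (1,1,1,1,1,1,1).

∂_2: C_2 → C_1 maps a triangle to the signed sum of its edges. For instance
  ∂AGL = GL − AL + AG,
  ∂BFL = FL − BL + BF.
The resulting 24×16 matrix has rank 15, and its Smith normal form has invariant factors (1,1,1,1,1,1,1,1,1,1,1,1,1,1,1).

Now H_k = ker ∂_k / im ∂_{k+1}, so:

  H_0: rank C_0 − rank ∂_1 = 8 − 7 = 1, and the invariant factors of ∂_1 are all 1, so H_0 ≅ Z.
  H_1: rank ker ∂_1 − rank ∂_2 = (24 − 7) − 15 = 2, and the invariant factors of ∂_2 are all 1, so H_1 ≅ Z^2.
  H_2: rank ker ∂_2 − rank ∂_3 = (16 − 15) − 0 = 1, and there is no ∂_3, so H_2 ≅ Z.

(K is a triangulation of the torus T^2.)

H_0 ≅ Z,  H_1 ≅ Z^2,  H_2 ≅ Z.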